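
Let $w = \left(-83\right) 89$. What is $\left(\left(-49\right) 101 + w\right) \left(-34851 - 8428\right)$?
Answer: $533889744$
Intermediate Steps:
$w = -7387$
$\left(\left(-49\right) 101 + w\right) \left(-34851 - 8428\right) = \left(\left(-49\right) 101 - 7387\right) \left(-34851 - 8428\right) = \left(-4949 - 7387\right) \left(-43279\right) = \left(-12336\right) \left(-43279\right) = 533889744$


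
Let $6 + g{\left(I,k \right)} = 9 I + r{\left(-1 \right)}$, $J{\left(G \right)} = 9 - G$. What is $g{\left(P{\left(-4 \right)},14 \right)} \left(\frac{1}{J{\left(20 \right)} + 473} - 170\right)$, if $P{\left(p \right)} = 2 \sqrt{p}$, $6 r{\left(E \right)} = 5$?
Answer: $\frac{2434709}{2772} - \frac{471234 i}{77} \approx 878.32 - 6119.9 i$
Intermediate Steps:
$r{\left(E \right)} = \frac{5}{6}$ ($r{\left(E \right)} = \frac{1}{6} \cdot 5 = \frac{5}{6}$)
$g{\left(I,k \right)} = - \frac{31}{6} + 9 I$ ($g{\left(I,k \right)} = -6 + \left(9 I + \frac{5}{6}\right) = -6 + \left(\frac{5}{6} + 9 I\right) = - \frac{31}{6} + 9 I$)
$g{\left(P{\left(-4 \right)},14 \right)} \left(\frac{1}{J{\left(20 \right)} + 473} - 170\right) = \left(- \frac{31}{6} + 9 \cdot 2 \sqrt{-4}\right) \left(\frac{1}{\left(9 - 20\right) + 473} - 170\right) = \left(- \frac{31}{6} + 9 \cdot 2 \cdot 2 i\right) \left(\frac{1}{\left(9 - 20\right) + 473} - 170\right) = \left(- \frac{31}{6} + 9 \cdot 4 i\right) \left(\frac{1}{-11 + 473} - 170\right) = \left(- \frac{31}{6} + 36 i\right) \left(\frac{1}{462} - 170\right) = \left(- \frac{31}{6} + 36 i\right) \left(- \frac{78539}{462}\right) = \frac{2434709}{2772} - \frac{471234 i}{77}$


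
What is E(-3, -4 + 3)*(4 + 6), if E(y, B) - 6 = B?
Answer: 50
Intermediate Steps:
E(y, B) = 6 + B
E(-3, -4 + 3)*(4 + 6) = (6 + (-4 + 3))*(4 + 6) = (6 - 1)*10 = 5*10 = 50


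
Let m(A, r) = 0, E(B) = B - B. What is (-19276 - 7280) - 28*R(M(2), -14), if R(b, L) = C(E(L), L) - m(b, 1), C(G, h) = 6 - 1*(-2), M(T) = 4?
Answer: -26780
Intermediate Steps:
E(B) = 0
C(G, h) = 8 (C(G, h) = 6 + 2 = 8)
R(b, L) = 8 (R(b, L) = 8 - 1*0 = 8 + 0 = 8)
(-19276 - 7280) - 28*R(M(2), -14) = (-19276 - 7280) - 28*8 = -26556 - 224 = -26780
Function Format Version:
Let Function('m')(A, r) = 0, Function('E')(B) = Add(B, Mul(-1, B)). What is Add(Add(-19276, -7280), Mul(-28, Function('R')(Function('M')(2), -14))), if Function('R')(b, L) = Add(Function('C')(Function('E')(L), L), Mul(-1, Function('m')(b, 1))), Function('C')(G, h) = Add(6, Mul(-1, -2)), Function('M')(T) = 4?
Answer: -26780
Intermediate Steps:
Function('E')(B) = 0
Function('C')(G, h) = 8 (Function('C')(G, h) = Add(6, 2) = 8)
Function('R')(b, L) = 8 (Function('R')(b, L) = Add(8, Mul(-1, 0)) = Add(8, 0) = 8)
Add(Add(-19276, -7280), Mul(-28, Function('R')(Function('M')(2), -14))) = Add(Add(-19276, -7280), Mul(-28, 8)) = Add(-26556, -224) = -26780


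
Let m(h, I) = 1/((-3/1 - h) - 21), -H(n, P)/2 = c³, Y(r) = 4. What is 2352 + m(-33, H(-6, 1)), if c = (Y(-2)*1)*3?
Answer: 21169/9 ≈ 2352.1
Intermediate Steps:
c = 12 (c = (4*1)*3 = 4*3 = 12)
H(n, P) = -3456 (H(n, P) = -2*12³ = -2*1728 = -3456)
m(h, I) = 1/(-24 - h) (m(h, I) = 1/((-3*1 - h) - 21) = 1/((-3 - h) - 21) = 1/(-24 - h))
2352 + m(-33, H(-6, 1)) = 2352 - 1/(24 - 33) = 2352 - 1/(-9) = 2352 - 1*(-⅑) = 2352 + ⅑ = 21169/9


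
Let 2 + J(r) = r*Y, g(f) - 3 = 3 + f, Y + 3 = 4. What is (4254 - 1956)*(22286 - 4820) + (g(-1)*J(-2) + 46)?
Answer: 40136894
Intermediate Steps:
Y = 1 (Y = -3 + 4 = 1)
g(f) = 6 + f (g(f) = 3 + (3 + f) = 6 + f)
J(r) = -2 + r (J(r) = -2 + r*1 = -2 + r)
(4254 - 1956)*(22286 - 4820) + (g(-1)*J(-2) + 46) = (4254 - 1956)*(22286 - 4820) + ((6 - 1)*(-2 - 2) + 46) = 2298*17466 + (5*(-4) + 46) = 40136868 + (-20 + 46) = 40136868 + 26 = 40136894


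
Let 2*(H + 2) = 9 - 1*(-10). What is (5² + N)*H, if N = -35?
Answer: -75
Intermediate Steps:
H = 15/2 (H = -2 + (9 - 1*(-10))/2 = -2 + (9 + 10)/2 = -2 + (½)*19 = -2 + 19/2 = 15/2 ≈ 7.5000)
(5² + N)*H = (5² - 35)*(15/2) = (25 - 35)*(15/2) = -10*15/2 = -75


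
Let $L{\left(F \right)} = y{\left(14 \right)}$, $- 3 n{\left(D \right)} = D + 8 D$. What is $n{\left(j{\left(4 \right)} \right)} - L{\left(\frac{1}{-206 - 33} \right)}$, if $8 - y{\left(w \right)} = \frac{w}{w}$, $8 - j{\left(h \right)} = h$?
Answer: $-19$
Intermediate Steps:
$j{\left(h \right)} = 8 - h$
$n{\left(D \right)} = - 3 D$ ($n{\left(D \right)} = - \frac{D + 8 D}{3} = - \frac{9 D}{3} = - 3 D$)
$y{\left(w \right)} = 7$ ($y{\left(w \right)} = 8 - \frac{w}{w} = 8 - 1 = 7$)
$L{\left(F \right)} = 7$
$n{\left(j{\left(4 \right)} \right)} - L{\left(\frac{1}{-206 - 33} \right)} = - 3 \left(8 - 4\right) - 7 = \left(-3\right) 4 - 7 = -12 - 7 = -19$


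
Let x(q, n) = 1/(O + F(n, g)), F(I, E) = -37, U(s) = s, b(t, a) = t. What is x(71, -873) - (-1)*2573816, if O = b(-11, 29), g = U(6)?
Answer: 123543167/48 ≈ 2.5738e+6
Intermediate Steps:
g = 6
O = -11
x(q, n) = -1/48 (x(q, n) = 1/(-11 - 37) = 1/(-48) = -1/48)
x(71, -873) - (-1)*2573816 = -1/48 - (-1)*2573816 = -1/48 - 1*(-2573816) = -1/48 + 2573816 = 123543167/48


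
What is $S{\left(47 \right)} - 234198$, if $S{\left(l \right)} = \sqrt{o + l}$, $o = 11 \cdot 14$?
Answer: $-234198 + \sqrt{201} \approx -2.3418 \cdot 10^{5}$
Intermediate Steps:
$o = 154$
$S{\left(l \right)} = \sqrt{154 + l}$
$S{\left(47 \right)} - 234198 = \sqrt{154 + 47} - 234198 = \sqrt{201} - 234198 = -234198 + \sqrt{201}$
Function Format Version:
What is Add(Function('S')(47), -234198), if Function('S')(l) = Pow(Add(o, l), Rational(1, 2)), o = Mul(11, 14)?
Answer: Add(-234198, Pow(201, Rational(1, 2))) ≈ -2.3418e+5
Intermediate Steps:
o = 154
Function('S')(l) = Pow(Add(154, l), Rational(1, 2))
Add(Function('S')(47), -234198) = Add(Pow(Add(154, 47), Rational(1, 2)), -234198) = Add(Pow(201, Rational(1, 2)), -234198) = Add(-234198, Pow(201, Rational(1, 2)))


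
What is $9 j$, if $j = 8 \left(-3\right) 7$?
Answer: $-1512$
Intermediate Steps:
$j = -168$ ($j = \left(-24\right) 7 = -168$)
$9 j = 9 \left(-168\right) = -1512$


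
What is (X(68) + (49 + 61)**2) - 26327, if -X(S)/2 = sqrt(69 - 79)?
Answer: -14227 - 2*I*sqrt(10) ≈ -14227.0 - 6.3246*I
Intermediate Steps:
X(S) = -2*I*sqrt(10) (X(S) = -2*sqrt(69 - 79) = -2*I*sqrt(10))
(X(68) + (49 + 61)**2) - 26327 = (-2*I*sqrt(10) + (49 + 61)**2) - 26327 = (-2*I*sqrt(10) + 110**2) - 26327 = (-2*I*sqrt(10) + 12100) - 26327 = (12100 - 2*I*sqrt(10)) - 26327 = -14227 - 2*I*sqrt(10)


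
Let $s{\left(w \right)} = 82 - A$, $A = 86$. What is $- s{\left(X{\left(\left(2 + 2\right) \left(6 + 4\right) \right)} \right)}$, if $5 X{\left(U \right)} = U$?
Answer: $4$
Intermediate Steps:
$X{\left(U \right)} = \frac{U}{5}$
$s{\left(w \right)} = -4$ ($s{\left(w \right)} = 82 - 86 = -4$)
$- s{\left(X{\left(\left(2 + 2\right) \left(6 + 4\right) \right)} \right)} = \left(-1\right) \left(-4\right) = 4$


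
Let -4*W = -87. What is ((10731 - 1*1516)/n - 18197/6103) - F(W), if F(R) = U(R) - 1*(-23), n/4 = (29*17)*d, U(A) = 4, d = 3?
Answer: -60368159/2123844 ≈ -28.424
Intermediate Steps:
n = 5916 (n = 4*((29*17)*3) = 4*(493*3) = 4*1479 = 5916)
W = 87/4 (W = -1/4*(-87) = 87/4 ≈ 21.750)
F(R) = 27 (F(R) = 4 - 1*(-23) = 4 + 23 = 27)
((10731 - 1*1516)/n - 18197/6103) - F(W) = ((10731 - 1*1516)/5916 - 18197/6103) - 1*27 = ((10731 - 1516)*(1/5916) - 18197*1/6103) - 27 = (9215*(1/5916) - 18197/6103) - 27 = (9215/5916 - 18197/6103) - 27 = -3024371/2123844 - 27 = -60368159/2123844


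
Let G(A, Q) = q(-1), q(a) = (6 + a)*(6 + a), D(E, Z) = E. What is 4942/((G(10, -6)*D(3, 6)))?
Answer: 4942/75 ≈ 65.893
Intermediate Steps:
q(a) = (6 + a)**2
G(A, Q) = 25 (G(A, Q) = (6 - 1)**2 = 5**2 = 25)
4942/((G(10, -6)*D(3, 6))) = 4942/((25*3)) = 4942/75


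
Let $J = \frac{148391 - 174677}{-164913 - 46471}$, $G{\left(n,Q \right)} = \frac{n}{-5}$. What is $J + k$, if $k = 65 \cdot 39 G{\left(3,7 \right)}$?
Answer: $- \frac{160744389}{105692} \approx -1520.9$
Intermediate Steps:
$G{\left(n,Q \right)} = - \frac{n}{5}$ ($G{\left(n,Q \right)} = n \left(- \frac{1}{5}\right) = - \frac{n}{5}$)
$J = \frac{13143}{105692}$ ($J = - \frac{26286}{-211384} = \left(-26286\right) \left(- \frac{1}{211384}\right) = \frac{13143}{105692} \approx 0.12435$)
$k = -1521$ ($k = 65 \cdot 39 \left(\left(- \frac{1}{5}\right) 3\right) = 2535 \left(- \frac{3}{5}\right) = -1521$)
$J + k = \frac{13143}{105692} - 1521 = - \frac{160744389}{105692}$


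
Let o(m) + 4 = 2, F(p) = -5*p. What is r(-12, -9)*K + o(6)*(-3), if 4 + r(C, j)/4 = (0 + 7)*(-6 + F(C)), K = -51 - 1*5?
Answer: -83770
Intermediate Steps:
K = -56 (K = -51 - 5 = -56)
o(m) = -2 (o(m) = -4 + 2 = -2)
r(C, j) = -184 - 140*C (r(C, j) = -16 + 4*((0 + 7)*(-6 - 5*C)) = -16 + 4*(7*(-6 - 5*C)) = -16 + 4*(-42 - 35*C) = -16 + (-168 - 140*C) = -184 - 140*C)
r(-12, -9)*K + o(6)*(-3) = (-184 - 140*(-12))*(-56) - 2*(-3) = (-184 + 1680)*(-56) + 6 = 1496*(-56) + 6 = -83776 + 6 = -83770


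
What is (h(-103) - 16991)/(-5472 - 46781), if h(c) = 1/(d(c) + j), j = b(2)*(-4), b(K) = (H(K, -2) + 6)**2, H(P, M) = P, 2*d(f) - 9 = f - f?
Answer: 8546475/26283259 ≈ 0.32517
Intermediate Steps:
d(f) = 9/2 (d(f) = 9/2 + (f - f)/2 = 9/2 + (1/2)*0 = 9/2 + 0 = 9/2)
b(K) = (6 + K)**2 (b(K) = (K + 6)**2 = (6 + K)**2)
j = -256 (j = (6 + 2)**2*(-4) = 8**2*(-4) = 64*(-4) = -256)
h(c) = -2/503 (h(c) = 1/(9/2 - 256) = 1/(-503/2) = -2/503)
(h(-103) - 16991)/(-5472 - 46781) = (-2/503 - 16991)/(-5472 - 46781) = -8546475/503/(-52253) = -8546475/503*(-1/52253) = 8546475/26283259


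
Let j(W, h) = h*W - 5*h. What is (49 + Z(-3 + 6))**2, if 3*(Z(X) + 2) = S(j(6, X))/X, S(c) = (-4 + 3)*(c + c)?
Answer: 19321/9 ≈ 2146.8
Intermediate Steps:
j(W, h) = -5*h + W*h (j(W, h) = W*h - 5*h = -5*h + W*h)
S(c) = -2*c
Z(X) = -8/3 (Z(X) = -2 + ((-2*X*(-5 + 6))/X)/3 = -2 + ((-2*X)/X)/3 = -2 + (1/3)*(-2) = -2 - 2/3 = -8/3)
(49 + Z(-3 + 6))**2 = (49 - 8/3)**2 = (139/3)**2 = 19321/9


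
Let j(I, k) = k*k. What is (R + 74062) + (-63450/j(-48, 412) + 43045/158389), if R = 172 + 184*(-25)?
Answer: 936073951402087/13442791208 ≈ 69634.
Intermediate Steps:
j(I, k) = k²
R = -4428 (R = 172 - 4600 = -4428)
(R + 74062) + (-63450/j(-48, 412) + 43045/158389) = (-4428 + 74062) + (-63450/(412²) + 43045/158389) = 69634 + (-63450/169744 + 43045*(1/158389)) = 69634 + (-63450*1/169744 + 43045/158389) = 69634 + (-31725/84872 + 43045/158389) = 69634 - 1371575785/13442791208 = 936073951402087/13442791208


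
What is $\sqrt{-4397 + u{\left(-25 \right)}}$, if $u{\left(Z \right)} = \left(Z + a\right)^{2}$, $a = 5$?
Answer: $i \sqrt{3997} \approx 63.222 i$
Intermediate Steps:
$u{\left(Z \right)} = \left(5 + Z\right)^{2}$ ($u{\left(Z \right)} = \left(Z + 5\right)^{2} = \left(5 + Z\right)^{2}$)
$\sqrt{-4397 + u{\left(-25 \right)}} = \sqrt{-4397 + \left(5 - 25\right)^{2}} = \sqrt{-4397 + \left(-20\right)^{2}} = \sqrt{-4397 + 400} = \sqrt{-3997} = i \sqrt{3997}$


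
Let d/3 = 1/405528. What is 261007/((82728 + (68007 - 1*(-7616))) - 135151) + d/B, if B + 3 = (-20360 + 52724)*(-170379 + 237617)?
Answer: 9597071662317103391/853050157910541600 ≈ 11.250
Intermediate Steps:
B = 2176090629 (B = -3 + (-20360 + 52724)*(-170379 + 237617) = -3 + 32364*67238 = -3 + 2176090632 = 2176090629)
d = 1/135176 (d = 3/405528 = 3*(1/405528) = 1/135176 ≈ 7.3978e-6)
261007/((82728 + (68007 - 1*(-7616))) - 135151) + d/B = 261007/((82728 + (68007 - 1*(-7616))) - 135151) + (1/135176)/2176090629 = 261007/((82728 + (68007 + 7616)) - 135151) + (1/135176)*(1/2176090629) = 261007/((82728 + 75623) - 135151) + 1/294155226865704 = 261007/(158351 - 135151) + 1/294155226865704 = 261007/23200 + 1/294155226865704 = 9597071662317103391/853050157910541600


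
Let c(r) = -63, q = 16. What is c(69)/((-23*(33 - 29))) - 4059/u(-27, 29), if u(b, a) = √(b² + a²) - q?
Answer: -327337/6716 - 451*√1570/146 ≈ -171.14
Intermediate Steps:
u(b, a) = -16 + √(a² + b²) (u(b, a) = √(b² + a²) - 1*16 = √(a² + b²) - 16 = -16 + √(a² + b²))
c(69)/((-23*(33 - 29))) - 4059/u(-27, 29) = -63*(-1/(23*(33 - 29))) - 4059/(-16 + √(29² + (-27)²)) = -63/((-23*4)) - 4059/(-16 + √(841 + 729)) = -63/(-92) - 4059/(-16 + √1570) = -63*(-1/92) - 4059/(-16 + √1570) = 63/92 - 4059/(-16 + √1570)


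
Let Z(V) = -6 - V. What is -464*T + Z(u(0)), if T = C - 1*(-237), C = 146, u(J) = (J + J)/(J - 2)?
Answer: -177718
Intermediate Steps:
u(J) = 2*J/(-2 + J) (u(J) = (2*J)/(-2 + J) = 2*J/(-2 + J))
T = 383 (T = 146 - 1*(-237) = 146 + 237 = 383)
-464*T + Z(u(0)) = -464*383 + (-6 - 2*0/(-2 + 0)) = -177712 + (-6 - 2*0/(-2)) = -177712 + (-6 - 2*0*(-1)/2) = -177712 + (-6 - 1*0) = -177712 + (-6 + 0) = -177712 - 6 = -177718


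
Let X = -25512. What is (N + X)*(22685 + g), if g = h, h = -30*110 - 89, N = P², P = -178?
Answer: 119094912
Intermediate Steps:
N = 31684 (N = (-178)² = 31684)
h = -3389 (h = -3300 - 89 = -3389)
g = -3389
(N + X)*(22685 + g) = (31684 - 25512)*(22685 - 3389) = 6172*19296 = 119094912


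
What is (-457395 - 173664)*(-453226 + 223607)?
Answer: 144903136521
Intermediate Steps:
(-457395 - 173664)*(-453226 + 223607) = -631059*(-229619) = 144903136521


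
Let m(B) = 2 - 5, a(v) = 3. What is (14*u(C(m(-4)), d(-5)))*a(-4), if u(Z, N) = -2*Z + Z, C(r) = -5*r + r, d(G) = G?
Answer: -504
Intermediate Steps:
m(B) = -3
C(r) = -4*r
u(Z, N) = -Z
(14*u(C(m(-4)), d(-5)))*a(-4) = (14*(-(-4)*(-3)))*3 = (14*(-1*12))*3 = (14*(-12))*3 = -168*3 = -504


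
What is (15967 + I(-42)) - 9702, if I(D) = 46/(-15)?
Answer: 93929/15 ≈ 6261.9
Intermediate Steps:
I(D) = -46/15 (I(D) = 46*(-1/15) = -46/15)
(15967 + I(-42)) - 9702 = (15967 - 46/15) - 9702 = 239459/15 - 9702 = 93929/15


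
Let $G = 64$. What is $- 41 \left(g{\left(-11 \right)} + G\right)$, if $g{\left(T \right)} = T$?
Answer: $-2173$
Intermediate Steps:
$- 41 \left(g{\left(-11 \right)} + G\right) = - 41 \left(-11 + 64\right) = \left(-41\right) 53 = -2173$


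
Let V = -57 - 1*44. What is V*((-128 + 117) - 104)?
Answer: 11615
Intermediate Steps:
V = -101 (V = -57 - 44 = -101)
V*((-128 + 117) - 104) = -101*((-128 + 117) - 104) = -101*(-11 - 104) = -101*(-115) = 11615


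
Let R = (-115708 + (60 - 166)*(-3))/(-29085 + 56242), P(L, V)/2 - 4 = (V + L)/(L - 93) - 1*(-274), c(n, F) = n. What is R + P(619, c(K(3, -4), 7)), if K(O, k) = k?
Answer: 3957467781/7142291 ≈ 554.09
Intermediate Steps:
P(L, V) = 556 + 2*(L + V)/(-93 + L) (P(L, V) = 8 + 2*((V + L)/(L - 93) - 1*(-274)) = 8 + 2*((L + V)/(-93 + L) + 274) = 8 + 2*(274 + (L + V)/(-93 + L)) = 8 + (548 + 2*(L + V)/(-93 + L)) = 556 + 2*(L + V)/(-93 + L))
R = -115390/27157 (R = (-115708 - 106*(-3))/27157 = (-115708 + 318)*(1/27157) = -115390*1/27157 = -115390/27157 ≈ -4.2490)
R + P(619, c(K(3, -4), 7)) = -115390/27157 + 2*(-25854 - 4 + 279*619)/(-93 + 619) = -115390/27157 + 2*(-25854 - 4 + 172701)/526 = -115390/27157 + 2*(1/526)*146843 = -115390/27157 + 146843/263 = 3957467781/7142291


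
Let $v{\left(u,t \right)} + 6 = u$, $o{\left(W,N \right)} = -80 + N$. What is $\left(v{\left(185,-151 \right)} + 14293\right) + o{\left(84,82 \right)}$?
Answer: $14474$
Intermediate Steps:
$v{\left(u,t \right)} = -6 + u$
$\left(v{\left(185,-151 \right)} + 14293\right) + o{\left(84,82 \right)} = \left(\left(-6 + 185\right) + 14293\right) + \left(-80 + 82\right) = \left(179 + 14293\right) + 2 = 14472 + 2 = 14474$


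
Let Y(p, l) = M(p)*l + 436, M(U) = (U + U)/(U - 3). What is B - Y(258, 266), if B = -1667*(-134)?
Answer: 18904318/85 ≈ 2.2240e+5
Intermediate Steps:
B = 223378
M(U) = 2*U/(-3 + U) (M(U) = (2*U)/(-3 + U) = 2*U/(-3 + U))
Y(p, l) = 436 + 2*l*p/(-3 + p) (Y(p, l) = (2*p/(-3 + p))*l + 436 = 2*l*p/(-3 + p) + 436 = 436 + 2*l*p/(-3 + p))
B - Y(258, 266) = 223378 - 2*(-654 + 218*258 + 266*258)/(-3 + 258) = 223378 - 2*(-654 + 56244 + 68628)/255 = 223378 - 2*124218/255 = 223378 - 1*82812/85 = 223378 - 82812/85 = 18904318/85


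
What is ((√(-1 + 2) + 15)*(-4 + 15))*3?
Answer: 528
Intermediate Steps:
((√(-1 + 2) + 15)*(-4 + 15))*3 = ((√1 + 15)*11)*3 = ((1 + 15)*11)*3 = (16*11)*3 = 176*3 = 528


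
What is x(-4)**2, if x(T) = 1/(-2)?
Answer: 1/4 ≈ 0.25000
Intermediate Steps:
x(T) = -1/2
x(-4)**2 = (-1/2)**2 = 1/4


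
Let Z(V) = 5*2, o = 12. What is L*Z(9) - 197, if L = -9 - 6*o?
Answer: -1007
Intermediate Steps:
L = -81 (L = -9 - 6*12 = -9 - 72 = -81)
Z(V) = 10
L*Z(9) - 197 = -81*10 - 197 = -810 - 197 = -1007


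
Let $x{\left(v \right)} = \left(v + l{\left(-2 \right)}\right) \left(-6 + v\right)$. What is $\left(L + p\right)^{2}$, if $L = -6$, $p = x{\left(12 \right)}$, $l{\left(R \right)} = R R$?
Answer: $8100$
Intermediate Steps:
$l{\left(R \right)} = R^{2}$
$x{\left(v \right)} = \left(-6 + v\right) \left(4 + v\right)$ ($x{\left(v \right)} = \left(v + \left(-2\right)^{2}\right) \left(-6 + v\right) = \left(v + 4\right) \left(-6 + v\right) = \left(4 + v\right) \left(-6 + v\right) = \left(-6 + v\right) \left(4 + v\right)$)
$p = 96$ ($p = -24 + 12^{2} - 24 = -24 + 144 - 24 = 96$)
$\left(L + p\right)^{2} = \left(-6 + 96\right)^{2} = 90^{2} = 8100$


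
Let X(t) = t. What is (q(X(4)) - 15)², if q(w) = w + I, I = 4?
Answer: 49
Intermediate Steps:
q(w) = 4 + w (q(w) = w + 4 = 4 + w)
(q(X(4)) - 15)² = ((4 + 4) - 15)² = (8 - 15)² = (-7)² = 49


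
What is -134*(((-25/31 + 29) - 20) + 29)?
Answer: -154502/31 ≈ -4983.9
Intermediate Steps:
-134*(((-25/31 + 29) - 20) + 29) = -134*((874/31 - 20) + 29) = -134*(254/31 + 29) = -134*1153/31 = -154502/31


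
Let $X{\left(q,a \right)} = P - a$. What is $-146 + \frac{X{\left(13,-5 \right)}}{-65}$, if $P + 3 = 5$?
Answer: $- \frac{9497}{65} \approx -146.11$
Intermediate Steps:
$P = 2$ ($P = -3 + 5 = 2$)
$X{\left(q,a \right)} = 2 - a$
$-146 + \frac{X{\left(13,-5 \right)}}{-65} = -146 + \frac{2 - -5}{-65} = -146 + \left(2 + 5\right) \left(- \frac{1}{65}\right) = -146 + 7 \left(- \frac{1}{65}\right) = -146 - \frac{7}{65} = - \frac{9497}{65}$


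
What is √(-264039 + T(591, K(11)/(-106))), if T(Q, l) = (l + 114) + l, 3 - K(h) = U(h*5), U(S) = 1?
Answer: I*√741365431/53 ≈ 513.74*I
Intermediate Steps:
K(h) = 2 (K(h) = 3 - 1*1 = 3 - 1 = 2)
T(Q, l) = 114 + 2*l (T(Q, l) = (114 + l) + l = 114 + 2*l)
√(-264039 + T(591, K(11)/(-106))) = √(-264039 + (114 + 2*(2/(-106)))) = √(-264039 + (114 + 2*(2*(-1/106)))) = √(-264039 + (114 + 2*(-1/53))) = √(-264039 + (114 - 2/53)) = √(-264039 + 6040/53) = √(-13988027/53) = I*√741365431/53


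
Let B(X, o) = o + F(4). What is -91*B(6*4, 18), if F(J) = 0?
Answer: -1638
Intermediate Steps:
B(X, o) = o (B(X, o) = o + 0 = o)
-91*B(6*4, 18) = -91*18 = -1638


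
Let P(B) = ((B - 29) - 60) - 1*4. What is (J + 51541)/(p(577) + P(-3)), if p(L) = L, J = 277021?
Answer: 25274/37 ≈ 683.08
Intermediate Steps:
P(B) = -93 + B (P(B) = ((-29 + B) - 60) - 4 = (-89 + B) - 4 = -93 + B)
(J + 51541)/(p(577) + P(-3)) = (277021 + 51541)/(577 + (-93 - 3)) = 328562/(577 - 96) = 328562/481 = 328562*(1/481) = 25274/37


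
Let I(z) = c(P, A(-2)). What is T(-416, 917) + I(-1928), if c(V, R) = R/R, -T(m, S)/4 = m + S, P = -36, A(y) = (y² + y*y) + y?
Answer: -2003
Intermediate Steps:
A(y) = y + 2*y² (A(y) = (y² + y²) + y = 2*y² + y = y + 2*y²)
T(m, S) = -4*S - 4*m (T(m, S) = -4*(m + S) = -4*(S + m) = -4*S - 4*m)
c(V, R) = 1
I(z) = 1
T(-416, 917) + I(-1928) = (-4*917 - 4*(-416)) + 1 = (-3668 + 1664) + 1 = -2004 + 1 = -2003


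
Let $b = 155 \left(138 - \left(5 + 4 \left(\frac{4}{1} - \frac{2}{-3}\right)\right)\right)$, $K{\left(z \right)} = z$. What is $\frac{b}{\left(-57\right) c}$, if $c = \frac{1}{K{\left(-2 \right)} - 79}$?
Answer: $\frac{478485}{19} \approx 25183.0$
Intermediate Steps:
$c = - \frac{1}{81}$ ($c = \frac{1}{-2 - 79} = \frac{1}{-81} = - \frac{1}{81} \approx -0.012346$)
$b = \frac{53165}{3}$ ($b = 155 \left(138 - \left(5 + 4 \left(4 \cdot 1 - - \frac{2}{3}\right)\right)\right) = 155 \left(138 - \left(5 + 4 \left(4 + \frac{2}{3}\right)\right)\right) = 155 \left(138 - \frac{71}{3}\right) = 155 \cdot \frac{343}{3} = \frac{53165}{3} \approx 17722.0$)
$\frac{b}{\left(-57\right) c} = \frac{53165}{3 \left(\left(-57\right) \left(- \frac{1}{81}\right)\right)} = \frac{53165}{3 \cdot \frac{19}{27}} = \frac{53165}{3} \cdot \frac{27}{19} = \frac{478485}{19}$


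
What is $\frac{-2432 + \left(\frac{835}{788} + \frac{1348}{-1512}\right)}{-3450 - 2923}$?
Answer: $\frac{362177587}{949143636} \approx 0.38158$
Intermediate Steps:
$\frac{-2432 + \left(\frac{835}{788} + \frac{1348}{-1512}\right)}{-3450 - 2923} = \frac{-2432 + \left(835 \cdot \frac{1}{788} + 1348 \left(- \frac{1}{1512}\right)\right)}{-6373} = \left(-2432 + \left(\frac{835}{788} - \frac{337}{378}\right)\right) \left(- \frac{1}{6373}\right) = \left(-2432 + \frac{25037}{148932}\right) \left(- \frac{1}{6373}\right) = \left(- \frac{362177587}{148932}\right) \left(- \frac{1}{6373}\right) = \frac{362177587}{949143636}$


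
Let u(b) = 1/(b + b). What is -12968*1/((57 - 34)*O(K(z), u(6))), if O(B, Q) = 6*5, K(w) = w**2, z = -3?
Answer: -6484/345 ≈ -18.794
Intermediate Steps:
u(b) = 1/(2*b)
O(B, Q) = 30
-12968*1/((57 - 34)*O(K(z), u(6))) = -12968*1/(30*(57 - 34)) = -12968/(23*30) = -12968/690 = -12968*1/690 = -6484/345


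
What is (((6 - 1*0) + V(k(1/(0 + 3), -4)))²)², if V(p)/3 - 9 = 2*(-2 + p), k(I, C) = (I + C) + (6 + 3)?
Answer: 7890481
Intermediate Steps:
k(I, C) = 9 + C + I (k(I, C) = (C + I) + 9 = 9 + C + I)
V(p) = 15 + 6*p (V(p) = 27 + 3*(2*(-2 + p)) = 27 + 3*(-4 + 2*p) = 27 + (-12 + 6*p) = 15 + 6*p)
(((6 - 1*0) + V(k(1/(0 + 3), -4)))²)² = (((6 - 1*0) + (15 + 6*(9 - 4 + 1/(0 + 3))))²)² = (((6 + 0) + (15 + 6*(9 - 4 + 1/3)))²)² = ((6 + (15 + 6*(9 - 4 + ⅓)))²)² = ((6 + (15 + 6*(16/3)))²)² = ((6 + (15 + 32))²)² = ((6 + 47)²)² = (53²)² = 2809² = 7890481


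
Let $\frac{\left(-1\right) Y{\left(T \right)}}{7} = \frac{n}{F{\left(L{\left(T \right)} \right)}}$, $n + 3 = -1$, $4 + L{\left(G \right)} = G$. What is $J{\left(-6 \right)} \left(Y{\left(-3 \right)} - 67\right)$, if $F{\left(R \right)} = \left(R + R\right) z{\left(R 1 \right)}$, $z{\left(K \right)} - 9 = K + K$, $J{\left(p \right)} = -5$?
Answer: $333$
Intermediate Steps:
$L{\left(G \right)} = -4 + G$
$z{\left(K \right)} = 9 + 2 K$ ($z{\left(K \right)} = 9 + \left(K + K\right) = 9 + 2 K$)
$n = -4$ ($n = -3 - 1 = -4$)
$F{\left(R \right)} = 2 R \left(9 + 2 R\right)$ ($F{\left(R \right)} = \left(R + R\right) \left(9 + 2 R 1\right) = 2 R \left(9 + 2 R\right)$)
$Y{\left(T \right)} = \frac{14}{\left(1 + 2 T\right) \left(-4 + T\right)}$ ($Y{\left(T \right)} = - 7 \left(- \frac{4}{2 \left(-4 + T\right) \left(9 + 2 \left(-4 + T\right)\right)}\right) = - 7 \left(- \frac{4}{2 \left(-4 + T\right) \left(9 + \left(-8 + 2 T\right)\right)}\right) = - 7 \left(- \frac{4}{2 \left(-4 + T\right) \left(1 + 2 T\right)}\right) = - 7 \left(- \frac{4}{2 \left(1 + 2 T\right) \left(-4 + T\right)}\right) = - 7 \left(- 4 \frac{1}{2 \left(1 + 2 T\right) \left(-4 + T\right)}\right) = - 7 \left(- \frac{2}{\left(1 + 2 T\right) \left(-4 + T\right)}\right) = \frac{14}{\left(1 + 2 T\right) \left(-4 + T\right)}$)
$J{\left(-6 \right)} \left(Y{\left(-3 \right)} - 67\right) = - 5 \left(\frac{14}{\left(1 + 2 \left(-3\right)\right) \left(-4 - 3\right)} - 67\right) = - 5 \left(\frac{14}{\left(1 - 6\right) \left(-7\right)} - 67\right) = - 5 \left(14 \frac{1}{-5} \left(- \frac{1}{7}\right) - 67\right) = - 5 \left(14 \left(- \frac{1}{5}\right) \left(- \frac{1}{7}\right) - 67\right) = - 5 \left(\frac{2}{5} - 67\right) = \left(-5\right) \left(- \frac{333}{5}\right) = 333$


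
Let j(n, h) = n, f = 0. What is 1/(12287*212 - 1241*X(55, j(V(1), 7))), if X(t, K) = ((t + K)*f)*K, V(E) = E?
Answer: 1/2604844 ≈ 3.8390e-7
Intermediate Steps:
X(t, K) = 0 (X(t, K) = ((t + K)*0)*K = ((K + t)*0)*K = 0*K = 0)
1/(12287*212 - 1241*X(55, j(V(1), 7))) = 1/(12287*212 - 1241*0) = 1/(2604844 + 0) = 1/2604844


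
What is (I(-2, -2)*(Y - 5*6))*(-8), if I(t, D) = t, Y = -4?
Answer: -544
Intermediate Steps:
(I(-2, -2)*(Y - 5*6))*(-8) = -2*(-4 - 5*6)*(-8) = -2*(-4 - 30)*(-8) = -2*(-34)*(-8) = 68*(-8) = -544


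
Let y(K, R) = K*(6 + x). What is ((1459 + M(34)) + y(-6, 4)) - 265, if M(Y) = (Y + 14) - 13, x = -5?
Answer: 1223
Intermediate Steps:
y(K, R) = K (y(K, R) = K*(6 - 5) = K*1 = K)
M(Y) = 1 + Y (M(Y) = (14 + Y) - 13 = 1 + Y)
((1459 + M(34)) + y(-6, 4)) - 265 = ((1459 + (1 + 34)) - 6) - 265 = ((1459 + 35) - 6) - 265 = (1494 - 6) - 265 = 1488 - 265 = 1223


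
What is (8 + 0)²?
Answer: 64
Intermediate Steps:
(8 + 0)² = 8² = 64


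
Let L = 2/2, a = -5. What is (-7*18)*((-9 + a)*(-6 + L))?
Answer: -8820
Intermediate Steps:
L = 1 (L = 2*(1/2) = 1)
(-7*18)*((-9 + a)*(-6 + L)) = (-7*18)*((-9 - 5)*(-6 + 1)) = -(-1764)*(-5) = -126*70 = -8820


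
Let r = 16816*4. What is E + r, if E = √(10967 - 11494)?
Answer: 67264 + I*√527 ≈ 67264.0 + 22.956*I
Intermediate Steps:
E = I*√527 (E = √(-527) = I*√527 ≈ 22.956*I)
r = 67264
E + r = I*√527 + 67264 = 67264 + I*√527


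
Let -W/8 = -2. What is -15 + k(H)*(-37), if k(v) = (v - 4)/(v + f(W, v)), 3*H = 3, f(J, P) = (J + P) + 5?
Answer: -234/23 ≈ -10.174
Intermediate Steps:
W = 16 (W = -8*(-2) = 16)
f(J, P) = 5 + J + P
H = 1 (H = (⅓)*3 = 1)
k(v) = (-4 + v)/(21 + 2*v) (k(v) = (v - 4)/(v + (5 + 16 + v)) = (-4 + v)/(v + (21 + v)) = (-4 + v)/(21 + 2*v))
-15 + k(H)*(-37) = -15 + ((-4 + 1)/(21 + 2*1))*(-37) = -15 + (-3/(21 + 2))*(-37) = -15 + (-3/23)*(-37) = -15 + ((1/23)*(-3))*(-37) = -15 - 3/23*(-37) = -15 + 111/23 = -234/23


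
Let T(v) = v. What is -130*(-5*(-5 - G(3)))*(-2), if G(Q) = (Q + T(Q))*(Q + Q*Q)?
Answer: 100100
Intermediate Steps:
G(Q) = 2*Q*(Q + Q²) (G(Q) = (Q + Q)*(Q + Q*Q) = (2*Q)*(Q + Q²) = 2*Q*(Q + Q²))
-130*(-5*(-5 - G(3)))*(-2) = -130*(-5*(-5 - 2*3²*(1 + 3)))*(-2) = -130*(-5*(-5 - 2*9*4))*(-2) = -130*(-5*(-5 - 1*72))*(-2) = -130*(-5*(-5 - 72))*(-2) = -130*(-5*(-77))*(-2) = -50050*(-2) = -130*(-770) = 100100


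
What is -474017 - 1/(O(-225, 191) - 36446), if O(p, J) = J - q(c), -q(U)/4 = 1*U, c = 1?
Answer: -17183590266/36251 ≈ -4.7402e+5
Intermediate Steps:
q(U) = -4*U
O(p, J) = 4 + J (O(p, J) = J - (-4) = J - 1*(-4) = J + 4 = 4 + J)
-474017 - 1/(O(-225, 191) - 36446) = -474017 - 1/((4 + 191) - 36446) = -474017 - 1/(195 - 36446) = -474017 - 1/(-36251) = -474017 - 1*(-1/36251) = -474017 + 1/36251 = -17183590266/36251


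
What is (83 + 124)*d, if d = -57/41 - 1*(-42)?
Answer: 344655/41 ≈ 8406.2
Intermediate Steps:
d = 1665/41 (d = -57*1/41 + 42 = -57/41 + 42 = 1665/41 ≈ 40.610)
(83 + 124)*d = (83 + 124)*(1665/41) = 207*(1665/41) = 344655/41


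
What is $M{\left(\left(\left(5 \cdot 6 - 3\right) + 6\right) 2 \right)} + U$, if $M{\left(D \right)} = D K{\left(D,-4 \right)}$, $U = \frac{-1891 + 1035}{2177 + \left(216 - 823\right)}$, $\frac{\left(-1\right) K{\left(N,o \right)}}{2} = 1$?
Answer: $- \frac{104048}{785} \approx -132.55$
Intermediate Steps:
$K{\left(N,o \right)} = -2$ ($K{\left(N,o \right)} = \left(-2\right) 1 = -2$)
$U = - \frac{428}{785}$ ($U = - \frac{856}{2177 + \left(216 - 823\right)} = - \frac{856}{2177 - 607} = - \frac{856}{1570} = \left(-856\right) \frac{1}{1570} = - \frac{428}{785} \approx -0.54522$)
$M{\left(D \right)} = - 2 D$ ($M{\left(D \right)} = D \left(-2\right) = - 2 D$)
$M{\left(\left(\left(5 \cdot 6 - 3\right) + 6\right) 2 \right)} + U = - 2 \left(\left(5 \cdot 6 - 3\right) + 6\right) 2 - \frac{428}{785} = - 2 \left(\left(30 - 3\right) + 6\right) 2 - \frac{428}{785} = - 2 \left(27 + 6\right) 2 - \frac{428}{785} = - 2 \cdot 33 \cdot 2 - \frac{428}{785} = \left(-2\right) 66 - \frac{428}{785} = -132 - \frac{428}{785} = - \frac{104048}{785}$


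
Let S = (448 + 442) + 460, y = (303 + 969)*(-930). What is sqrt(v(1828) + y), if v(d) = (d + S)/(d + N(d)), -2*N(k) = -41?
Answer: 2*I*sqrt(4042111959127)/3697 ≈ 1087.6*I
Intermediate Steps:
N(k) = 41/2 (N(k) = -1/2*(-41) = 41/2)
y = -1182960 (y = 1272*(-930) = -1182960)
S = 1350 (S = 890 + 460 = 1350)
v(d) = (1350 + d)/(41/2 + d) (v(d) = (d + 1350)/(d + 41/2) = (1350 + d)/(41/2 + d))
sqrt(v(1828) + y) = sqrt(2*(1350 + 1828)/(41 + 2*1828) - 1182960) = sqrt(2*3178/(41 + 3656) - 1182960) = sqrt(2*3178/3697 - 1182960) = sqrt(2*(1/3697)*3178 - 1182960) = sqrt(6356/3697 - 1182960) = sqrt(-4373396764/3697) = 2*I*sqrt(4042111959127)/3697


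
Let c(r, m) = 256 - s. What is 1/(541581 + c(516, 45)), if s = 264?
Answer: 1/541573 ≈ 1.8465e-6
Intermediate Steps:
c(r, m) = -8 (c(r, m) = 256 - 1*264 = 256 - 264 = -8)
1/(541581 + c(516, 45)) = 1/(541581 - 8) = 1/541573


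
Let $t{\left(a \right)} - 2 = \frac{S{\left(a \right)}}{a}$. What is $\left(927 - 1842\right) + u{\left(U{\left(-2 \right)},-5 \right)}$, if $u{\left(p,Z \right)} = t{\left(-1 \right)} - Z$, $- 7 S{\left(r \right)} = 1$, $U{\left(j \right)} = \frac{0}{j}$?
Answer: $- \frac{6355}{7} \approx -907.86$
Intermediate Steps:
$U{\left(j \right)} = 0$
$S{\left(r \right)} = - \frac{1}{7}$ ($S{\left(r \right)} = \left(- \frac{1}{7}\right) 1 = - \frac{1}{7}$)
$t{\left(a \right)} = 2 - \frac{1}{7 a}$
$u{\left(p,Z \right)} = \frac{15}{7} - Z$ ($u{\left(p,Z \right)} = \left(2 - \frac{1}{7 \left(-1\right)}\right) - Z = \left(2 - - \frac{1}{7}\right) - Z = \left(2 + \frac{1}{7}\right) - Z = \frac{15}{7} - Z$)
$\left(927 - 1842\right) + u{\left(U{\left(-2 \right)},-5 \right)} = \left(927 - 1842\right) + \left(\frac{15}{7} - -5\right) = -915 + \left(\frac{15}{7} + 5\right) = -915 + \frac{50}{7} = - \frac{6355}{7}$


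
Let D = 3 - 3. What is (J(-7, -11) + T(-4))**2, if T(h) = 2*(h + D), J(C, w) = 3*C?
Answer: 841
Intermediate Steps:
D = 0
T(h) = 2*h (T(h) = 2*(h + 0) = 2*h)
(J(-7, -11) + T(-4))**2 = (3*(-7) + 2*(-4))**2 = (-21 - 8)**2 = (-29)**2 = 841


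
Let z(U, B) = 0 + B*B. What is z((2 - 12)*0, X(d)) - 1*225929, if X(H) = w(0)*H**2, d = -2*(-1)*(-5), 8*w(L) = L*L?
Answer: -225929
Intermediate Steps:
w(L) = L**2/8 (w(L) = (L*L)/8 = L**2/8)
d = -10 (d = 2*(-5) = -10)
X(H) = 0 (X(H) = ((1/8)*0**2)*H**2 = ((1/8)*0)*H**2 = 0*H**2 = 0)
z(U, B) = B**2 (z(U, B) = 0 + B**2 = B**2)
z((2 - 12)*0, X(d)) - 1*225929 = 0**2 - 1*225929 = 0 - 225929 = -225929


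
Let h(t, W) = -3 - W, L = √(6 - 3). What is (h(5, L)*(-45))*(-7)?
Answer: -945 - 315*√3 ≈ -1490.6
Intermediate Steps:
L = √3 ≈ 1.7320
(h(5, L)*(-45))*(-7) = ((-3 - √3)*(-45))*(-7) = (135 + 45*√3)*(-7) = -945 - 315*√3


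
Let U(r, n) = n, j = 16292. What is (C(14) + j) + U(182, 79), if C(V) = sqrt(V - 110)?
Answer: 16371 + 4*I*sqrt(6) ≈ 16371.0 + 9.798*I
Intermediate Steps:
C(V) = sqrt(-110 + V)
(C(14) + j) + U(182, 79) = (sqrt(-110 + 14) + 16292) + 79 = (sqrt(-96) + 16292) + 79 = (4*I*sqrt(6) + 16292) + 79 = (16292 + 4*I*sqrt(6)) + 79 = 16371 + 4*I*sqrt(6)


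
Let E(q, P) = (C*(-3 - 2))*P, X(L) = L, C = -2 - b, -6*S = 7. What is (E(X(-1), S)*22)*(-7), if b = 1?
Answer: 2695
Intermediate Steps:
S = -7/6 (S = -⅙*7 = -7/6 ≈ -1.1667)
C = -3 (C = -2 - 1*1 = -2 - 1 = -3)
E(q, P) = 15*P (E(q, P) = (-3*(-3 - 2))*P = (-3*(-5))*P = 15*P)
(E(X(-1), S)*22)*(-7) = ((15*(-7/6))*22)*(-7) = -35/2*22*(-7) = -385*(-7) = 2695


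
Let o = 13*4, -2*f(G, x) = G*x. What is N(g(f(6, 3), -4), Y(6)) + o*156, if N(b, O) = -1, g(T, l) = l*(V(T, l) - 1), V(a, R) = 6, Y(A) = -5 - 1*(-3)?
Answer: 8111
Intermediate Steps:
f(G, x) = -G*x/2
Y(A) = -2 (Y(A) = -5 + 3 = -2)
g(T, l) = 5*l (g(T, l) = l*(6 - 1) = l*5 = 5*l)
o = 52
N(g(f(6, 3), -4), Y(6)) + o*156 = -1 + 52*156 = -1 + 8112 = 8111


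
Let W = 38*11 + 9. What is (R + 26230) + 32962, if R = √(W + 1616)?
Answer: 59192 + 3*√227 ≈ 59237.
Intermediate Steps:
W = 427 (W = 418 + 9 = 427)
R = 3*√227 (R = √(427 + 1616) = √2043 = 3*√227 ≈ 45.200)
(R + 26230) + 32962 = (3*√227 + 26230) + 32962 = (26230 + 3*√227) + 32962 = 59192 + 3*√227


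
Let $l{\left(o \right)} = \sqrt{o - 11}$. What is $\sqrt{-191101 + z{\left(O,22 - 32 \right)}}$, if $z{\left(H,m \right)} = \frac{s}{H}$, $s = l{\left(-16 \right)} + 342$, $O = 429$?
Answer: $\frac{\sqrt{-3907808047 + 143 i \sqrt{3}}}{143} \approx 1.3854 \cdot 10^{-5} + 437.15 i$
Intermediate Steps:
$l{\left(o \right)} = \sqrt{-11 + o}$
$s = 342 + 3 i \sqrt{3}$ ($s = \sqrt{-11 - 16} + 342 = \sqrt{-27} + 342 = 3 i \sqrt{3} + 342 = 342 + 3 i \sqrt{3} \approx 342.0 + 5.1962 i$)
$z{\left(H,m \right)} = \frac{342 + 3 i \sqrt{3}}{H}$
$\sqrt{-191101 + z{\left(O,22 - 32 \right)}} = \sqrt{-191101 + \frac{3 \left(114 + i \sqrt{3}\right)}{429}} = \sqrt{-191101 + 3 \cdot \frac{1}{429} \left(114 + i \sqrt{3}\right)} = \sqrt{-191101 + \left(\frac{114}{143} + \frac{i \sqrt{3}}{143}\right)} = \sqrt{- \frac{27327329}{143} + \frac{i \sqrt{3}}{143}}$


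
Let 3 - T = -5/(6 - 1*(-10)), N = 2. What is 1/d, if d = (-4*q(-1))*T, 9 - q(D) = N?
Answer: -4/371 ≈ -0.010782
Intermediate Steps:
q(D) = 7 (q(D) = 9 - 1*2 = 9 - 2 = 7)
T = 53/16 (T = 3 - (-5)/(6 - 1*(-10)) = 3 - (-5)/(6 + 10) = 3 - (-5)/16 = 3 - 1*(-5/16) = 3 + 5/16 = 53/16 ≈ 3.3125)
d = -371/4 (d = -4*7*(53/16) = -28*53/16 = -371/4 ≈ -92.750)
1/d = 1/(-371/4) = -4/371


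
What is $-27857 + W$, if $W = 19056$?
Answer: $-8801$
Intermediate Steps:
$-27857 + W = -27857 + 19056 = -8801$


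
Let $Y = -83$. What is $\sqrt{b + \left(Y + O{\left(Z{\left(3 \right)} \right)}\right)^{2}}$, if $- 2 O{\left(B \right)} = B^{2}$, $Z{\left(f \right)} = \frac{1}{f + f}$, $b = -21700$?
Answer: $\frac{i \sqrt{76768271}}{72} \approx 121.69 i$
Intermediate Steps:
$Z{\left(f \right)} = \frac{1}{2 f}$
$O{\left(B \right)} = - \frac{B^{2}}{2}$
$\sqrt{b + \left(Y + O{\left(Z{\left(3 \right)} \right)}\right)^{2}} = \sqrt{-21700 + \left(-83 - \frac{\left(\frac{1}{2 \cdot 3}\right)^{2}}{2}\right)^{2}} = \sqrt{-21700 + \left(-83 - \frac{\left(\frac{1}{2} \cdot \frac{1}{3}\right)^{2}}{2}\right)^{2}} = \sqrt{-21700 + \left(-83 - \frac{1}{2 \cdot 36}\right)^{2}} = \sqrt{-21700 + \left(-83 - \frac{1}{72}\right)^{2}} = \sqrt{-21700 + \left(- \frac{5977}{72}\right)^{2}} = \sqrt{-21700 + \frac{35724529}{5184}} = \sqrt{- \frac{76768271}{5184}} = \frac{i \sqrt{76768271}}{72}$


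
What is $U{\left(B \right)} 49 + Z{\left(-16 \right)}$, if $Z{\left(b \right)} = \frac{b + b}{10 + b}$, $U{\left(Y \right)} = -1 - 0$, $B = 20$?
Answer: $- \frac{131}{3} \approx -43.667$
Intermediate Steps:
$U{\left(Y \right)} = -1$ ($U{\left(Y \right)} = -1 + 0 = -1$)
$Z{\left(b \right)} = \frac{2 b}{10 + b}$
$U{\left(B \right)} 49 + Z{\left(-16 \right)} = \left(-1\right) 49 + 2 \left(-16\right) \frac{1}{10 - 16} = -49 + 2 \left(-16\right) \frac{1}{-6} = -49 + 2 \left(-16\right) \left(- \frac{1}{6}\right) = -49 + \frac{16}{3} = - \frac{131}{3}$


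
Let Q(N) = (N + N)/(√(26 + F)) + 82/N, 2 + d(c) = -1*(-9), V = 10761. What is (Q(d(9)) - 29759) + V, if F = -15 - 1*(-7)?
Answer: -132904/7 + 7*√2/3 ≈ -18983.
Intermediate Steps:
d(c) = 7 (d(c) = -2 - 1*(-9) = -2 + 9 = 7)
F = -8 (F = -15 + 7 = -8)
Q(N) = 82/N + N*√2/3 (Q(N) = (N + N)/(√(26 - 8)) + 82/N = (2*N)/(√18) + 82/N = (2*N)/((3*√2)) + 82/N = (2*N)*(√2/6) + 82/N = N*√2/3 + 82/N = 82/N + N*√2/3)
(Q(d(9)) - 29759) + V = ((82/7 + (⅓)*7*√2) - 29759) + 10761 = ((82*(⅐) + 7*√2/3) - 29759) + 10761 = ((82/7 + 7*√2/3) - 29759) + 10761 = (-208231/7 + 7*√2/3) + 10761 = -132904/7 + 7*√2/3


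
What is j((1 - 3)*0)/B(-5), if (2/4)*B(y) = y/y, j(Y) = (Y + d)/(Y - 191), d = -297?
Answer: 297/382 ≈ 0.77749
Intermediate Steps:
j(Y) = (-297 + Y)/(-191 + Y) (j(Y) = (Y - 297)/(Y - 191) = (-297 + Y)/(-191 + Y))
B(y) = 2 (B(y) = 2*(y/y) = 2*1 = 2)
j((1 - 3)*0)/B(-5) = ((-297 + (1 - 3)*0)/(-191 + (1 - 3)*0))/2 = ((-297 - 2*0)/(-191 - 2*0))*(1/2) = ((-297 + 0)/(-191 + 0))*(1/2) = (-297/(-191))*(1/2) = -1/191*(-297)*(1/2) = (297/191)*(1/2) = 297/382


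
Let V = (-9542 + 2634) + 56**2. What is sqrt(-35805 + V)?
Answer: I*sqrt(39577) ≈ 198.94*I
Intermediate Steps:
V = -3772 (V = -6908 + 3136 = -3772)
sqrt(-35805 + V) = sqrt(-35805 - 3772) = sqrt(-39577) = I*sqrt(39577)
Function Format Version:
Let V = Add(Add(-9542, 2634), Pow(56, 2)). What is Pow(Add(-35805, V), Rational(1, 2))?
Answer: Mul(I, Pow(39577, Rational(1, 2))) ≈ Mul(198.94, I)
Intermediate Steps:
V = -3772 (V = Add(-6908, 3136) = -3772)
Pow(Add(-35805, V), Rational(1, 2)) = Pow(Add(-35805, -3772), Rational(1, 2)) = Pow(-39577, Rational(1, 2)) = Mul(I, Pow(39577, Rational(1, 2)))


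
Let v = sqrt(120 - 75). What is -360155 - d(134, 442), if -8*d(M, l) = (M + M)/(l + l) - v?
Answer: -636753973/1768 - 3*sqrt(5)/8 ≈ -3.6016e+5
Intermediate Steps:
v = 3*sqrt(5) (v = sqrt(45) = 3*sqrt(5) ≈ 6.7082)
d(M, l) = 3*sqrt(5)/8 - M/(8*l) (d(M, l) = -((M + M)/(l + l) - 3*sqrt(5))/8 = -((2*M)/((2*l)) - 3*sqrt(5))/8 = -((2*M)*(1/(2*l)) - 3*sqrt(5))/8 = -(M/l - 3*sqrt(5))/8 = -(-3*sqrt(5) + M/l)/8 = 3*sqrt(5)/8 - M/(8*l))
-360155 - d(134, 442) = -360155 - (-1*134 + 3*442*sqrt(5))/(8*442) = -360155 - (-134 + 1326*sqrt(5))/(8*442) = -360155 - (-67/1768 + 3*sqrt(5)/8) = -360155 + (67/1768 - 3*sqrt(5)/8) = -636753973/1768 - 3*sqrt(5)/8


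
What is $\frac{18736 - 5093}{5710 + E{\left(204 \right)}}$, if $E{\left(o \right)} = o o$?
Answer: $\frac{13643}{47326} \approx 0.28828$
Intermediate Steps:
$E{\left(o \right)} = o^{2}$
$\frac{18736 - 5093}{5710 + E{\left(204 \right)}} = \frac{18736 - 5093}{5710 + 204^{2}} = \frac{13643}{5710 + 41616} = \frac{13643}{47326}$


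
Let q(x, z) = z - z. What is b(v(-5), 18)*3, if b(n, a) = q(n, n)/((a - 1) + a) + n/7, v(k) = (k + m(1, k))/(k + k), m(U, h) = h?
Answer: 3/7 ≈ 0.42857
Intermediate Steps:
q(x, z) = 0
v(k) = 1 (v(k) = (k + k)/(k + k) = (2*k)/((2*k)) = (2*k)*(1/(2*k)) = 1)
b(n, a) = n/7 (b(n, a) = 0/((a - 1) + a) + n/7 = 0/((-1 + a) + a) + n*(⅐) = 0/(-1 + 2*a) + n/7 = 0 + n/7 = n/7)
b(v(-5), 18)*3 = ((⅐)*1)*3 = (⅐)*3 = 3/7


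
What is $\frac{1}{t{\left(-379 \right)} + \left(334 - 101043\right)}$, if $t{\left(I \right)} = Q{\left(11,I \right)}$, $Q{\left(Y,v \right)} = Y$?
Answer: $- \frac{1}{100698} \approx -9.9307 \cdot 10^{-6}$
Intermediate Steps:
$t{\left(I \right)} = 11$
$\frac{1}{t{\left(-379 \right)} + \left(334 - 101043\right)} = \frac{1}{11 + \left(334 - 101043\right)} = \frac{1}{11 - 100709} = \frac{1}{-100698} = - \frac{1}{100698}$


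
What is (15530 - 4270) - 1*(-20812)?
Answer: 32072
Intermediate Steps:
(15530 - 4270) - 1*(-20812) = 11260 + 20812 = 32072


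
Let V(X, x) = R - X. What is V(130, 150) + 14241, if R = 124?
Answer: 14235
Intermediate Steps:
V(X, x) = 124 - X
V(130, 150) + 14241 = (124 - 1*130) + 14241 = (124 - 130) + 14241 = -6 + 14241 = 14235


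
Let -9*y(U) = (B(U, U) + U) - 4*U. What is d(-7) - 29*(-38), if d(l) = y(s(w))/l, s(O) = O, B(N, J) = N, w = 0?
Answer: 1102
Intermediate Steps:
y(U) = 2*U/9 (y(U) = -((U + U) - 4*U)/9 = -(2*U - 4*U)/9 = -(-2)*U/9 = 2*U/9)
d(l) = 0 (d(l) = ((2/9)*0)/l = 0/l = 0)
d(-7) - 29*(-38) = 0 - 29*(-38) = 0 + 1102 = 1102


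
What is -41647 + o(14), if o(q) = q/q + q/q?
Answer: -41645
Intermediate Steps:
o(q) = 2 (o(q) = 1 + 1 = 2)
-41647 + o(14) = -41647 + 2 = -41645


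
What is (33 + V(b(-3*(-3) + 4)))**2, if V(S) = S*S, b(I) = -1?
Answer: 1156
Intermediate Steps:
V(S) = S**2
(33 + V(b(-3*(-3) + 4)))**2 = (33 + (-1)**2)**2 = (33 + 1)**2 = 34**2 = 1156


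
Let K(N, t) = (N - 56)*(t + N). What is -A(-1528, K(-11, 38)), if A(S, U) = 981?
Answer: -981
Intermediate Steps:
K(N, t) = (-56 + N)*(N + t)
-A(-1528, K(-11, 38)) = -1*981 = -981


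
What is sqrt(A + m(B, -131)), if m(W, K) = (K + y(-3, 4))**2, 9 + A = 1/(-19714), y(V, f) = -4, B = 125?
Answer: sqrt(7079498936222)/19714 ≈ 134.97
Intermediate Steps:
A = -177427/19714 (A = -9 + 1/(-19714) = -9 - 1/19714 = -177427/19714 ≈ -9.0000)
m(W, K) = (-4 + K)**2 (m(W, K) = (K - 4)**2 = (-4 + K)**2)
sqrt(A + m(B, -131)) = sqrt(-177427/19714 + (-4 - 131)**2) = sqrt(-177427/19714 + (-135)**2) = sqrt(-177427/19714 + 18225) = sqrt(359110223/19714) = sqrt(7079498936222)/19714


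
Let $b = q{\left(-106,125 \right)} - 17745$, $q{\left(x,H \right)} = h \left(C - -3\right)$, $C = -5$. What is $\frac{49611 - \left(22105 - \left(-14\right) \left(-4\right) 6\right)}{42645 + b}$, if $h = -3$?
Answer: $\frac{13921}{12453} \approx 1.1179$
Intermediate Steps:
$q{\left(x,H \right)} = 6$ ($q{\left(x,H \right)} = - 3 \left(-5 - -3\right) = - 3 \left(-5 + 3\right) = \left(-3\right) \left(-2\right) = 6$)
$b = -17739$ ($b = 6 - 17745 = -17739$)
$\frac{49611 - \left(22105 - \left(-14\right) \left(-4\right) 6\right)}{42645 + b} = \frac{49611 - \left(22105 - \left(-14\right) \left(-4\right) 6\right)}{42645 - 17739} = \frac{49611 + \left(56 \cdot 6 - 22105\right)}{24906} = \left(49611 + \left(336 - 22105\right)\right) \frac{1}{24906} = \left(49611 - 21769\right) \frac{1}{24906} = 27842 \cdot \frac{1}{24906} = \frac{13921}{12453}$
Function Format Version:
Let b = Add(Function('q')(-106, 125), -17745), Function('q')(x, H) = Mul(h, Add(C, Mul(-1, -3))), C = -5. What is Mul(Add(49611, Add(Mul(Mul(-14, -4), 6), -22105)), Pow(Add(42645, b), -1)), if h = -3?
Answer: Rational(13921, 12453) ≈ 1.1179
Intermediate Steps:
Function('q')(x, H) = 6 (Function('q')(x, H) = Mul(-3, Add(-5, Mul(-1, -3))) = Mul(-3, Add(-5, 3)) = Mul(-3, -2) = 6)
b = -17739 (b = Add(6, -17745) = -17739)
Mul(Add(49611, Add(Mul(Mul(-14, -4), 6), -22105)), Pow(Add(42645, b), -1)) = Mul(Add(49611, Add(Mul(Mul(-14, -4), 6), -22105)), Pow(Add(42645, -17739), -1)) = Mul(Add(49611, Add(Mul(56, 6), -22105)), Pow(24906, -1)) = Mul(Add(49611, Add(336, -22105)), Rational(1, 24906)) = Mul(Add(49611, -21769), Rational(1, 24906)) = Mul(27842, Rational(1, 24906)) = Rational(13921, 12453)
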